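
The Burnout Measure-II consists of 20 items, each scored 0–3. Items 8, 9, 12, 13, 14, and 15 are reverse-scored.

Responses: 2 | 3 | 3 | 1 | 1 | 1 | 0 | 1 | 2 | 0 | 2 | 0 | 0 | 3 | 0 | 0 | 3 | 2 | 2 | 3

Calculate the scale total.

35

Reversing items 8, 9, 12, 13, 14, and 15 with 3 − raw:
Total = 2 + 3 + 3 + 1 + 1 + 1 + 0 + (3−1) + (3−2) + 0 + 2 + (3−0) + (3−0) + (3−3) + (3−0) + 0 + 3 + 2 + 2 + 3
      = 2 + 3 + 3 + 1 + 1 + 1 + 0 + 2 + 1 + 0 + 2 + 3 + 3 + 0 + 3 + 0 + 3 + 2 + 2 + 3 = 35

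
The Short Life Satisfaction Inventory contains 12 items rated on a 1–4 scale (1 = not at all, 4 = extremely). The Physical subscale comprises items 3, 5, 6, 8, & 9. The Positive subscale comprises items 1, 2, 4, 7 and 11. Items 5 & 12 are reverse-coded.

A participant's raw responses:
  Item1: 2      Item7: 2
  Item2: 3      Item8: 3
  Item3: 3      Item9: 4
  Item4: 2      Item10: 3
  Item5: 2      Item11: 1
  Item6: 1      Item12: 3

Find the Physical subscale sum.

Physical items: 3, 5, 6, 8, 9.
Of these, item 5 is reverse-coded; reverse-coded value = 5 − response.
  item 3: 3
  item 5: 5 − 2 = 3
  item 6: 1
  item 8: 3
  item 9: 4
Sum = 3 + 3 + 1 + 3 + 4 = 14

14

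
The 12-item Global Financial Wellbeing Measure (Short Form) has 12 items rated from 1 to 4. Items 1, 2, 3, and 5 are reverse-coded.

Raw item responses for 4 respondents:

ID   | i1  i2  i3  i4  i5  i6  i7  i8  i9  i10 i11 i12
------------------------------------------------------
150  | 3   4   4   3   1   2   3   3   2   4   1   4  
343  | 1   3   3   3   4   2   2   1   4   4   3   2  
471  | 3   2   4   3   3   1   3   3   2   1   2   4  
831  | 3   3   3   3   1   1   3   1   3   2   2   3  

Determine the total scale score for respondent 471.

27

Respondent 471 raw: 3, 2, 4, 3, 3, 1, 3, 3, 2, 1, 2, 4.
Reverse-coded (on a 1–4 scale, reversed = 5 − raw):
  item 1: 5 − 3 = 2
  item 2: 5 − 2 = 3
  item 3: 5 − 4 = 1
  item 4: 3
  item 5: 5 − 3 = 2
  item 6: 1
  item 7: 3
  item 8: 3
  item 9: 2
  item 10: 1
  item 11: 2
  item 12: 4
Sum = 2 + 3 + 1 + 3 + 2 + 1 + 3 + 3 + 2 + 1 + 2 + 4 = 27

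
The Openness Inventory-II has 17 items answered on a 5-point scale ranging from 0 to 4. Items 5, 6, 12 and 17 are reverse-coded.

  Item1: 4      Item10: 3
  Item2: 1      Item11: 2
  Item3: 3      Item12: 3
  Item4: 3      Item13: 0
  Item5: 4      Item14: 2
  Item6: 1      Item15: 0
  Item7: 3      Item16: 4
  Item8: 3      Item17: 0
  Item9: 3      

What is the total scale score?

39

Raw sum = 39. Reverse-coded items: 5, 6, 12, 17; their raw sum = 8.
Each reversal replaces raw with 4 − raw, changing the total by 4 − 2·raw per item.
Total = 39 + 4·4 − 2·8 = 39 + 16 − 16 = 39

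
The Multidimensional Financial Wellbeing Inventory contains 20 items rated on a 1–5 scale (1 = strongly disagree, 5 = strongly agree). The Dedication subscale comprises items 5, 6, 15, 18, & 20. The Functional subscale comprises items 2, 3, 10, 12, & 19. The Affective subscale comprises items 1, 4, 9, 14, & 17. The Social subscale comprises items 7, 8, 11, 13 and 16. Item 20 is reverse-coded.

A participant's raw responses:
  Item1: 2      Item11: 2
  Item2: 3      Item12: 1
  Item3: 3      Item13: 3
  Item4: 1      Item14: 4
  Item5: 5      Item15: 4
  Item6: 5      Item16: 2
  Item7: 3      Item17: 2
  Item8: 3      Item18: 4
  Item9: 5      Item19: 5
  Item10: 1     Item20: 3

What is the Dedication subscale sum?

Dedication items: 5, 6, 15, 18, 20.
Of these, item 20 is reverse-coded; reversed = (1+5) − raw = 6 − raw.
  item 5: 5
  item 6: 5
  item 15: 4
  item 18: 4
  item 20: 6 − 3 = 3
Sum = 5 + 5 + 4 + 4 + 3 = 21

21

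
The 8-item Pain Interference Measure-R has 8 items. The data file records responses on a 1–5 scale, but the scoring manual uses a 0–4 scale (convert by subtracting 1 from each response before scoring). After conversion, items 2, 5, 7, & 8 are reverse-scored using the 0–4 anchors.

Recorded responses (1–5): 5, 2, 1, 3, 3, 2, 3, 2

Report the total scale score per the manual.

17

Convert to 0–4: 4, 1, 0, 2, 2, 1, 2, 1
Reverse-coded (reversed = (0+4) − raw = 4 − raw):
  item 2: 4 − 1 = 3
  item 5: 4 − 2 = 2
  item 7: 4 − 2 = 2
  item 8: 4 − 1 = 3
Scored: 4, 3, 0, 2, 2, 1, 2, 3
Total = 17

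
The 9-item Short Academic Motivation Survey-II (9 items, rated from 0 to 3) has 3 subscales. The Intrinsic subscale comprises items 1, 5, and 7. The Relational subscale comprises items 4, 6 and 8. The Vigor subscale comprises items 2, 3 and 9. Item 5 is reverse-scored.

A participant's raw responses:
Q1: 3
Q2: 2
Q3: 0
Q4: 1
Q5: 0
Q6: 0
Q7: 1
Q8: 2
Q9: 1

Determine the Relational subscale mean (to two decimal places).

1.00

Relational items: 4, 6, 8.
  item 4: 1
  item 6: 0
  item 8: 2
Sum = 1 + 0 + 2 = 3
Mean = 3 / 3 = 1.00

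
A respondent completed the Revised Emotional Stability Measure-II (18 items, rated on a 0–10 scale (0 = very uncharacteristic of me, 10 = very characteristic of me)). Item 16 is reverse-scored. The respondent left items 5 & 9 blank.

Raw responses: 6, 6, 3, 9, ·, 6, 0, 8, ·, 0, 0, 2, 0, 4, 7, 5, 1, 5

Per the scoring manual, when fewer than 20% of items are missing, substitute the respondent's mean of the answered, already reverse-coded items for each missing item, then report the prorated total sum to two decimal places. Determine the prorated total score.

Reverse-coded (reverse-coded value = 10 − response):
  item 16: 10 − 5 = 5
Completed scored items (16 of 18): 6, 6, 3, 9, 6, 0, 8, 0, 0, 2, 0, 4, 7, 5, 1, 5; sum = 62.
Person mean = 62 / 16 ≈ 3.8750
Prorated total = (62 / 16) × 18 = 69.75 (to 2 dp)

69.75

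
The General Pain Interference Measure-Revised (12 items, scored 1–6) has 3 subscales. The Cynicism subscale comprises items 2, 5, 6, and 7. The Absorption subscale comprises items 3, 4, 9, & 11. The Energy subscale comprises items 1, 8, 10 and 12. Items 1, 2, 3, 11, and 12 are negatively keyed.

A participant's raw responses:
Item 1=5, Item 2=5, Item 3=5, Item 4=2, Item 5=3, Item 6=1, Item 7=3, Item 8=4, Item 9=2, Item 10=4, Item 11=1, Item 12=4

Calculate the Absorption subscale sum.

Absorption items: 3, 4, 9, 11.
Of these, items 3 & 11 are negatively keyed; reversed = (1+6) − raw = 7 − raw.
  item 3: 7 − 5 = 2
  item 4: 2
  item 9: 2
  item 11: 7 − 1 = 6
Sum = 2 + 2 + 2 + 6 = 12

12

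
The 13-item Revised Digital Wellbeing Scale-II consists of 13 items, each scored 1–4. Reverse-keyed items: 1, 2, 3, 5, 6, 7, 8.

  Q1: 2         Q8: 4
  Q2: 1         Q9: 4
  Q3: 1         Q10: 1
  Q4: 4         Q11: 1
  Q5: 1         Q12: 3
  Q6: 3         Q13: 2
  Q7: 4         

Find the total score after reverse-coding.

34

Reverse-keyed items use 5 − raw:
  item 1: 5 − 2 = 3
  item 2: 5 − 1 = 4
  item 3: 5 − 1 = 4
  item 5: 5 − 1 = 4
  item 6: 5 − 3 = 2
  item 7: 5 − 4 = 1
  item 8: 5 − 4 = 1
Scored items: 3, 4, 4, 4, 4, 2, 1, 1, 4, 1, 1, 3, 2
Total = 3 + 4 + 4 + 4 + 4 + 2 + 1 + 1 + 4 + 1 + 1 + 3 + 2 = 34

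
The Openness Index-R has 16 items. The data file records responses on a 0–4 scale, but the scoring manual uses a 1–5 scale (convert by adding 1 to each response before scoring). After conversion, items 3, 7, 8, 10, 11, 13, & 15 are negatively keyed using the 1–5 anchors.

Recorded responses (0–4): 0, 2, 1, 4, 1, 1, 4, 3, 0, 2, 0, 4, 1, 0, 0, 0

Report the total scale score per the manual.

Convert to 1–5: 1, 3, 2, 5, 2, 2, 5, 4, 1, 3, 1, 5, 2, 1, 1, 1
Reverse-coded (on a 1–5 scale, reversed = 6 − raw):
  item 3: 6 − 2 = 4
  item 7: 6 − 5 = 1
  item 8: 6 − 4 = 2
  item 10: 6 − 3 = 3
  item 11: 6 − 1 = 5
  item 13: 6 − 2 = 4
  item 15: 6 − 1 = 5
Scored: 1, 3, 4, 5, 2, 2, 1, 2, 1, 3, 5, 5, 4, 1, 5, 1
Total = 45

45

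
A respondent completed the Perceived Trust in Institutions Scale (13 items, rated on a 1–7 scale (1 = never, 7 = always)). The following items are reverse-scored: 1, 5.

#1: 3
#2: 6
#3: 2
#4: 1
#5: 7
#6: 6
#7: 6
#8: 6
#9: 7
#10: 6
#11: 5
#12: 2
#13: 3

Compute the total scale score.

56

Reverse-coded items (reversed = (1+7) − raw = 8 − raw):
  item 1: 8 − 3 = 5
  item 5: 8 − 7 = 1
After reverse-coding: 5, 6, 2, 1, 1, 6, 6, 6, 7, 6, 5, 2, 3
Total = 5 + 6 + 2 + 1 + 1 + 6 + 6 + 6 + 7 + 6 + 5 + 2 + 3 = 56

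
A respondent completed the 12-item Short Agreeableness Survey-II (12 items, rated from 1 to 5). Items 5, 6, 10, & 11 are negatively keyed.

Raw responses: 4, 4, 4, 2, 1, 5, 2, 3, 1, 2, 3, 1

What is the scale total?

Raw sum = 32. Negatively keyed items: 5, 6, 10, 11; their raw sum = 11.
Each reversal replaces raw with 6 − raw, changing the total by 6 − 2·raw per item.
Total = 32 + 4·6 − 2·11 = 32 + 24 − 22 = 34

34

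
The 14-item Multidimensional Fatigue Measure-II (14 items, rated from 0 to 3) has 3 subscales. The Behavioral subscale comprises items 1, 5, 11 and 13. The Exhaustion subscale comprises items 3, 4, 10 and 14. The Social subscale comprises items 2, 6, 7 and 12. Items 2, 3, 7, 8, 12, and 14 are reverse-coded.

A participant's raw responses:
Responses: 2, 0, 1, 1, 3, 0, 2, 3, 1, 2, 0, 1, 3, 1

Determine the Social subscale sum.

Social items: 2, 6, 7, 12.
Of these, items 2, 7, and 12 are reverse-coded; reverse-coded value = 3 − response.
  item 2: 3 − 0 = 3
  item 6: 0
  item 7: 3 − 2 = 1
  item 12: 3 − 1 = 2
Sum = 3 + 0 + 1 + 2 = 6

6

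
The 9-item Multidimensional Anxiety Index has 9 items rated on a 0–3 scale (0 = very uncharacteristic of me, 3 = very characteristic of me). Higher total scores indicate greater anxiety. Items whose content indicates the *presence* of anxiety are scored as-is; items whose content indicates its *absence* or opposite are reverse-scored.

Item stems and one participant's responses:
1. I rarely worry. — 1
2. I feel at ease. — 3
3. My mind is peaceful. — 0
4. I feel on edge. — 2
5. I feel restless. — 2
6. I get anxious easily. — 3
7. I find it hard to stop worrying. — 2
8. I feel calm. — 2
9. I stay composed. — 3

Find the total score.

Items 1, 2, 3, 8, 9 describe the absence/opposite of anxiety → reverse-score.
on a 0–3 scale, reversed = 3 − raw.
  item 1: 3 − 1 = 2
  item 2: 3 − 3 = 0
  item 3: 3 − 0 = 3
  item 4: 2
  item 5: 2
  item 6: 3
  item 7: 2
  item 8: 3 − 2 = 1
  item 9: 3 − 3 = 0
Total = 2 + 0 + 3 + 2 + 2 + 3 + 2 + 1 + 0 = 15

15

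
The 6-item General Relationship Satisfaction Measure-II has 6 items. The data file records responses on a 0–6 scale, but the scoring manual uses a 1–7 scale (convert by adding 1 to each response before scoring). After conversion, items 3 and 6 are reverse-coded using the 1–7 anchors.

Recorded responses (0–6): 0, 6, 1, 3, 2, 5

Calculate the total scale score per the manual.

23

Convert to 1–7: 1, 7, 2, 4, 3, 6
Reverse-coded (reverse-coded value = 8 − response):
  item 3: 8 − 2 = 6
  item 6: 8 − 6 = 2
Scored: 1, 7, 6, 4, 3, 2
Total = 23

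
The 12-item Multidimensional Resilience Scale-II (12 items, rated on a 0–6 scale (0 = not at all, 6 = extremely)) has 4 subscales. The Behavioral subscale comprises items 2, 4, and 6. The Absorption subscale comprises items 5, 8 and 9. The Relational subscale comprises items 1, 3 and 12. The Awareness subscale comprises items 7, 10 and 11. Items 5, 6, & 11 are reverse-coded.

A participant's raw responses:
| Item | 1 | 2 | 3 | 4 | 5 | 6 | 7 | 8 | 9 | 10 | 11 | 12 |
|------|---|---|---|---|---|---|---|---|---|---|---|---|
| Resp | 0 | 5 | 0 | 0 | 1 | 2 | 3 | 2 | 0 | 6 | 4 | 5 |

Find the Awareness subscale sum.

Awareness items: 7, 10, 11.
Of these, item 11 is reverse-coded; on a 0–6 scale, reversed = 6 − raw.
  item 7: 3
  item 10: 6
  item 11: 6 − 4 = 2
Sum = 3 + 6 + 2 = 11

11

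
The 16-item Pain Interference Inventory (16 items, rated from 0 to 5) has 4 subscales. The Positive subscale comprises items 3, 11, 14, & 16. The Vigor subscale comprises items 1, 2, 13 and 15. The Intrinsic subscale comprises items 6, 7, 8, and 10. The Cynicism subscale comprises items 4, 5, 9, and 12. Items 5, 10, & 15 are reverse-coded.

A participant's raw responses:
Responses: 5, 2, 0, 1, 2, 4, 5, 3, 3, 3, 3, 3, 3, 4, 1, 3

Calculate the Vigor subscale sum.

14

Vigor items: 1, 2, 13, 15.
Of these, item 15 is reverse-coded; reversed = (0+5) − raw = 5 − raw.
  item 1: 5
  item 2: 2
  item 13: 3
  item 15: 5 − 1 = 4
Sum = 5 + 2 + 3 + 4 = 14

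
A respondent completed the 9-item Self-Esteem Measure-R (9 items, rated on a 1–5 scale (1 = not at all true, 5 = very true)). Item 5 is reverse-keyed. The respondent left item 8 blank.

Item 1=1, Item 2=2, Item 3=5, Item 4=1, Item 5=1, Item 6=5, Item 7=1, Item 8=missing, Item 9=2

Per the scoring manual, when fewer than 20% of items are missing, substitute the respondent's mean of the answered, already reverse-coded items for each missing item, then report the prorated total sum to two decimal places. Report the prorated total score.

24.75

Reverse-coded (on a 1–5 scale, reversed = 6 − raw):
  item 5: 6 − 1 = 5
Completed scored items (8 of 9): 1, 2, 5, 1, 5, 5, 1, 2; sum = 22.
Person mean = 22 / 8 ≈ 2.7500
Prorated total = (22 / 8) × 9 = 24.75 (to 2 dp)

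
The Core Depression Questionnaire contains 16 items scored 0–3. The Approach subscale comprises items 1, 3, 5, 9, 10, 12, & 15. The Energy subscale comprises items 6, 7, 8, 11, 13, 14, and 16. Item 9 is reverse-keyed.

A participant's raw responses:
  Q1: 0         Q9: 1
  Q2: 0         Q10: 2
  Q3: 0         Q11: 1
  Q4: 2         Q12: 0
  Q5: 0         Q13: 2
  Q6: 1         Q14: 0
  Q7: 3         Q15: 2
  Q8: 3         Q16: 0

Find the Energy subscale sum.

10

Energy items: 6, 7, 8, 11, 13, 14, 16.
  item 6: 1
  item 7: 3
  item 8: 3
  item 11: 1
  item 13: 2
  item 14: 0
  item 16: 0
Sum = 1 + 3 + 3 + 1 + 2 + 0 + 0 = 10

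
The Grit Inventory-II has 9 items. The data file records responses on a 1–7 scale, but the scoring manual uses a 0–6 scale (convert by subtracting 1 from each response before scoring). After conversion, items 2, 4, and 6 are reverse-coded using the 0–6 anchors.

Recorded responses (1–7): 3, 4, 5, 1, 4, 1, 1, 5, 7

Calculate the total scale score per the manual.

34

Convert to 0–6: 2, 3, 4, 0, 3, 0, 0, 4, 6
Reverse-coded (reverse-coded value = 6 − response):
  item 2: 6 − 3 = 3
  item 4: 6 − 0 = 6
  item 6: 6 − 0 = 6
Scored: 2, 3, 4, 6, 3, 6, 0, 4, 6
Total = 34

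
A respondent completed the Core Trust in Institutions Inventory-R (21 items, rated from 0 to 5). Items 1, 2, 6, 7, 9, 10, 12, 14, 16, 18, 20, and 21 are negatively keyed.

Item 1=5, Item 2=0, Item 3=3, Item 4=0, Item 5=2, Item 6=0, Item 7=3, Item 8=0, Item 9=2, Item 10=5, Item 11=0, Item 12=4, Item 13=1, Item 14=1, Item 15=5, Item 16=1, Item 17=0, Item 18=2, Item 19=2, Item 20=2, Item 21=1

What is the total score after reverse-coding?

47

Apply reverse scoring (on a 0–5 scale, reversed = 5 − raw):
  item 1: 5 − 5 = 0
  item 2: 5 − 0 = 5
  item 6: 5 − 0 = 5
  item 7: 5 − 3 = 2
  item 9: 5 − 2 = 3
  item 10: 5 − 5 = 0
  item 12: 5 − 4 = 1
  item 14: 5 − 1 = 4
  item 16: 5 − 1 = 4
  item 18: 5 − 2 = 3
  item 20: 5 − 2 = 3
  item 21: 5 − 1 = 4
Scored items: 0, 5, 3, 0, 2, 5, 2, 0, 3, 0, 0, 1, 1, 4, 5, 4, 0, 3, 2, 3, 4
Total = 0 + 5 + 3 + 0 + 2 + 5 + 2 + 0 + 3 + 0 + 0 + 1 + 1 + 4 + 5 + 4 + 0 + 3 + 2 + 3 + 4 = 47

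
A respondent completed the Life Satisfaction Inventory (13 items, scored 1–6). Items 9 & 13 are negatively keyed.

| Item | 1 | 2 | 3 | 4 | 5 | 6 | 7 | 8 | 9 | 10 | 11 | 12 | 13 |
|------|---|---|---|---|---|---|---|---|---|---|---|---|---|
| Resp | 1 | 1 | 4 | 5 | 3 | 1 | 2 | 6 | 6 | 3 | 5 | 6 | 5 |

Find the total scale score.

Raw sum = 48. Negatively keyed items: 9, 13; their raw sum = 11.
Each reversal replaces raw with 7 − raw, changing the total by 7 − 2·raw per item.
Total = 48 + 2·7 − 2·11 = 48 + 14 − 22 = 40

40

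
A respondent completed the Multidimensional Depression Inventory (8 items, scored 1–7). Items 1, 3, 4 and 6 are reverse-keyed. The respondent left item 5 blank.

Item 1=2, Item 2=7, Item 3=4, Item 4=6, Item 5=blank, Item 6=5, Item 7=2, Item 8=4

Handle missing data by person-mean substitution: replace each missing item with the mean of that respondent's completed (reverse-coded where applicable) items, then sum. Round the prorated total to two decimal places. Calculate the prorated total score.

Reverse-coded (reversed = (1+7) − raw = 8 − raw):
  item 1: 8 − 2 = 6
  item 3: 8 − 4 = 4
  item 4: 8 − 6 = 2
  item 6: 8 − 5 = 3
Completed scored items (7 of 8): 6, 7, 4, 2, 3, 2, 4; sum = 28.
Person mean = 28 / 7 ≈ 4.0000
Prorated total = (28 / 7) × 8 = 32.00 (to 2 dp)

32.00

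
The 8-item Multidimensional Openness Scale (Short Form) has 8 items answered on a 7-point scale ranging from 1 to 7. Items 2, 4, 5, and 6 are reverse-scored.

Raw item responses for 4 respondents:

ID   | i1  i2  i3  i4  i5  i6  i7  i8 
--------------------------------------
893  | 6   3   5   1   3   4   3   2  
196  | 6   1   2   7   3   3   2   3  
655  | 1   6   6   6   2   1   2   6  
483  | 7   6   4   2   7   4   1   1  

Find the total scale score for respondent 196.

Respondent 196 raw: 6, 1, 2, 7, 3, 3, 2, 3.
Reverse-coded (on a 1–7 scale, reversed = 8 − raw):
  item 1: 6
  item 2: 8 − 1 = 7
  item 3: 2
  item 4: 8 − 7 = 1
  item 5: 8 − 3 = 5
  item 6: 8 − 3 = 5
  item 7: 2
  item 8: 3
Sum = 6 + 7 + 2 + 1 + 5 + 5 + 2 + 3 = 31

31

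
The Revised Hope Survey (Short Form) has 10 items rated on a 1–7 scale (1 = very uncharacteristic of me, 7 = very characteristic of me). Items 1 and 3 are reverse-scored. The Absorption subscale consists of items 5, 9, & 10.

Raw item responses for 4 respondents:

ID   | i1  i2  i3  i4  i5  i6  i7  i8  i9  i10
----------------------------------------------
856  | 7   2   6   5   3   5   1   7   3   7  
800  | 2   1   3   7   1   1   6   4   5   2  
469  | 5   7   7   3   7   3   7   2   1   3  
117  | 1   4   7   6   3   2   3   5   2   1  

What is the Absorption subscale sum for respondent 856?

Respondent 856 raw: 7, 2, 6, 5, 3, 5, 1, 7, 3, 7.
Absorption items: 5, 9, 10.
Reverse-coded (on a 1–7 scale, reversed = 8 − raw):
  item 5: 3
  item 9: 3
  item 10: 7
Sum = 3 + 3 + 7 = 13

13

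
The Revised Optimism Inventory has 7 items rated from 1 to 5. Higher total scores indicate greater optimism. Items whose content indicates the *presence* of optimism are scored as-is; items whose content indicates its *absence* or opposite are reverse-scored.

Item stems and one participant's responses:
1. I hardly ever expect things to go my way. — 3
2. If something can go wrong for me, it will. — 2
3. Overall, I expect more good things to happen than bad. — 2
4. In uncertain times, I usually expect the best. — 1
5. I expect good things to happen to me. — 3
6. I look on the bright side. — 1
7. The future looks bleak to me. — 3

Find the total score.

17

Items 1, 2, 7 describe the absence/opposite of optimism → reverse-score.
reverse-coded value = 6 − response.
  item 1: 6 − 3 = 3
  item 2: 6 − 2 = 4
  item 3: 2
  item 4: 1
  item 5: 3
  item 6: 1
  item 7: 6 − 3 = 3
Total = 3 + 4 + 2 + 1 + 3 + 1 + 3 = 17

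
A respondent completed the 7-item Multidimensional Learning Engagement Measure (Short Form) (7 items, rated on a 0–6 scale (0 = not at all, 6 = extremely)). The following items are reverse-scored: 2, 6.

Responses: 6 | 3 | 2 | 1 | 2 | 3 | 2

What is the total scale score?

Reverse-scored items use 6 − raw:
  item 2: 6 − 3 = 3
  item 6: 6 − 3 = 3
Scored responses: 6, 3, 2, 1, 2, 3, 2
Total = 6 + 3 + 2 + 1 + 2 + 3 + 2 = 19

19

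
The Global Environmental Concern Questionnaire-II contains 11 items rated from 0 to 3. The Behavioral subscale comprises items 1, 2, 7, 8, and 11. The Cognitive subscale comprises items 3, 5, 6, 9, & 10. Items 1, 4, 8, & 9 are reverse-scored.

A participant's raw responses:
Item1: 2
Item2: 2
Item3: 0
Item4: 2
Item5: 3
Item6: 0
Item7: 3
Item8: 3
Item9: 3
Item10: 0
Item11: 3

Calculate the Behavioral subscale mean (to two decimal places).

1.80

Behavioral items: 1, 2, 7, 8, 11.
Of these, items 1 and 8 are reverse-scored; on a 0–3 scale, reversed = 3 − raw.
  item 1: 3 − 2 = 1
  item 2: 2
  item 7: 3
  item 8: 3 − 3 = 0
  item 11: 3
Sum = 1 + 2 + 3 + 0 + 3 = 9
Mean = 9 / 5 = 1.80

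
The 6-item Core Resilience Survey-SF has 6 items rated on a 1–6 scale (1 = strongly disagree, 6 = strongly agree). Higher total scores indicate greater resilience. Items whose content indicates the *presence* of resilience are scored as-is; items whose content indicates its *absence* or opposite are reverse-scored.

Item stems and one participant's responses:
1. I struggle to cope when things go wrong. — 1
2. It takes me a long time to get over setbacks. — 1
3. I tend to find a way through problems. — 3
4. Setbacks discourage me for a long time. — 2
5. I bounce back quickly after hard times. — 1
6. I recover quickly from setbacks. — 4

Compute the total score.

Items 1, 2, 4 describe the absence/opposite of resilience → reverse-score.
reversed = (1+6) − raw = 7 − raw.
  item 1: 7 − 1 = 6
  item 2: 7 − 1 = 6
  item 3: 3
  item 4: 7 − 2 = 5
  item 5: 1
  item 6: 4
Total = 6 + 6 + 3 + 5 + 1 + 4 = 25

25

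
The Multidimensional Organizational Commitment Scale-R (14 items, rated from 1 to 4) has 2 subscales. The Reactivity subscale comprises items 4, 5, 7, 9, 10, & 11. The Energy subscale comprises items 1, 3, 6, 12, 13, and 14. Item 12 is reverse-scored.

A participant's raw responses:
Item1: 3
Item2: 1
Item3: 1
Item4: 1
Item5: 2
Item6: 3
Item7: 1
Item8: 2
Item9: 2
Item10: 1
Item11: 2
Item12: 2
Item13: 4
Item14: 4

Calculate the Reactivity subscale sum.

9

Reactivity items: 4, 5, 7, 9, 10, 11.
  item 4: 1
  item 5: 2
  item 7: 1
  item 9: 2
  item 10: 1
  item 11: 2
Sum = 1 + 2 + 1 + 2 + 1 + 2 = 9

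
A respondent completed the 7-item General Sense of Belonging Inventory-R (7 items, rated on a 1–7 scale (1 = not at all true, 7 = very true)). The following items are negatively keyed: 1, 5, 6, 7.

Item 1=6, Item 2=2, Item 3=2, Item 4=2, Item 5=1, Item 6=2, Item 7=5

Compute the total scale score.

24

Negatively keyed items use 8 − raw:
  item 1: 8 − 6 = 2
  item 5: 8 − 1 = 7
  item 6: 8 − 2 = 6
  item 7: 8 − 5 = 3
After reverse-coding: 2, 2, 2, 2, 7, 6, 3
Total = 2 + 2 + 2 + 2 + 7 + 6 + 3 = 24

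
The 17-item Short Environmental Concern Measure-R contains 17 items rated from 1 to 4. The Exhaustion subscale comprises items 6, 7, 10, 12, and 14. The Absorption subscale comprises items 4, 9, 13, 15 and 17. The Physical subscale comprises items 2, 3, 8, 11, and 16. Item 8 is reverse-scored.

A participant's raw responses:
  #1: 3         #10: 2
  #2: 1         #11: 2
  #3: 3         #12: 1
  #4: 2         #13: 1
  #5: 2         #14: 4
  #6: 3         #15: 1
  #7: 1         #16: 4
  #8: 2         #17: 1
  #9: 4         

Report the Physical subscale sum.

13

Physical items: 2, 3, 8, 11, 16.
Of these, item 8 is reverse-scored; on a 1–4 scale, reversed = 5 − raw.
  item 2: 1
  item 3: 3
  item 8: 5 − 2 = 3
  item 11: 2
  item 16: 4
Sum = 1 + 3 + 3 + 2 + 4 = 13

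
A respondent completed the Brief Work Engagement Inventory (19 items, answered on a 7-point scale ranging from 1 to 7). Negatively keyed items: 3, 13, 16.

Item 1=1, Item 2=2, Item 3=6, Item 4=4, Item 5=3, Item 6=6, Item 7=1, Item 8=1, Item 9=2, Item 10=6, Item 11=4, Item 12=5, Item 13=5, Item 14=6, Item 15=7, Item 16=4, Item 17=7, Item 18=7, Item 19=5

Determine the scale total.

Reverse-coded items (on a 1–7 scale, reversed = 8 − raw):
  item 3: 8 − 6 = 2
  item 13: 8 − 5 = 3
  item 16: 8 − 4 = 4
Scored items: 1, 2, 2, 4, 3, 6, 1, 1, 2, 6, 4, 5, 3, 6, 7, 4, 7, 7, 5
Total = 1 + 2 + 2 + 4 + 3 + 6 + 1 + 1 + 2 + 6 + 4 + 5 + 3 + 6 + 7 + 4 + 7 + 7 + 5 = 76

76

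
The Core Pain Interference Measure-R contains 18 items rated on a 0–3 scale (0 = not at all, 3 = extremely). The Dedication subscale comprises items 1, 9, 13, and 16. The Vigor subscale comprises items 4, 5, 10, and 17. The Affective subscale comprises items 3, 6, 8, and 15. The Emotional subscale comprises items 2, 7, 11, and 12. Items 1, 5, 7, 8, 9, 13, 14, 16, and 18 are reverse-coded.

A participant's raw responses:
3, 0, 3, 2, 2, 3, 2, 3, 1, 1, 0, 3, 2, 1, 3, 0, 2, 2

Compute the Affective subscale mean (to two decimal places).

2.25

Affective items: 3, 6, 8, 15.
Of these, item 8 is reverse-coded; on a 0–3 scale, reversed = 3 − raw.
  item 3: 3
  item 6: 3
  item 8: 3 − 3 = 0
  item 15: 3
Sum = 3 + 3 + 0 + 3 = 9
Mean = 9 / 4 = 2.25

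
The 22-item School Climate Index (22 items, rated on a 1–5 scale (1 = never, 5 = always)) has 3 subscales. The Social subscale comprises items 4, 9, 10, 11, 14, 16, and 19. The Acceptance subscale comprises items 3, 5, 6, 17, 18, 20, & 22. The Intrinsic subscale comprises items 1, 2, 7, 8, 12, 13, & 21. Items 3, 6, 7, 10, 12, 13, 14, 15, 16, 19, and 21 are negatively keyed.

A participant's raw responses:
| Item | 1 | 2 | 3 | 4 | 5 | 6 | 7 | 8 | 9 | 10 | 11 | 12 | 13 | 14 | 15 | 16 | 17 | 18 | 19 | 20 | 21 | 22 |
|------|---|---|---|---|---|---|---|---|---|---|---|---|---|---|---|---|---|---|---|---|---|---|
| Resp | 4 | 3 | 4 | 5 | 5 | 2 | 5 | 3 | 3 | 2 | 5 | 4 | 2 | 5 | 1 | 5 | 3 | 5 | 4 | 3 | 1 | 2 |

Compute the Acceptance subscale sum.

24

Acceptance items: 3, 5, 6, 17, 18, 20, 22.
Of these, items 3 and 6 are negatively keyed; on a 1–5 scale, reversed = 6 − raw.
  item 3: 6 − 4 = 2
  item 5: 5
  item 6: 6 − 2 = 4
  item 17: 3
  item 18: 5
  item 20: 3
  item 22: 2
Sum = 2 + 5 + 4 + 3 + 5 + 3 + 2 = 24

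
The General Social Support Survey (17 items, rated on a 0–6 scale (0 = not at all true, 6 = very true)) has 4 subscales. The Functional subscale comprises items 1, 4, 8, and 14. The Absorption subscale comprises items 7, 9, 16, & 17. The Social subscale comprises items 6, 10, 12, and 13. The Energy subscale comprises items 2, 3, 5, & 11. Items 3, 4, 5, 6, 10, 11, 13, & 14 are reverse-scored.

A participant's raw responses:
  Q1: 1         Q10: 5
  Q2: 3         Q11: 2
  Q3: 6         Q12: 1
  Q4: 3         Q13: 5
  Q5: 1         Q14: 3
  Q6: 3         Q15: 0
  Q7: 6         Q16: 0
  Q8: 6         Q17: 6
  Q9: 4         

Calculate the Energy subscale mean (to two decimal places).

3.00

Energy items: 2, 3, 5, 11.
Of these, items 3, 5, and 11 are reverse-scored; reversed = (0+6) − raw = 6 − raw.
  item 2: 3
  item 3: 6 − 6 = 0
  item 5: 6 − 1 = 5
  item 11: 6 − 2 = 4
Sum = 3 + 0 + 5 + 4 = 12
Mean = 12 / 4 = 3.00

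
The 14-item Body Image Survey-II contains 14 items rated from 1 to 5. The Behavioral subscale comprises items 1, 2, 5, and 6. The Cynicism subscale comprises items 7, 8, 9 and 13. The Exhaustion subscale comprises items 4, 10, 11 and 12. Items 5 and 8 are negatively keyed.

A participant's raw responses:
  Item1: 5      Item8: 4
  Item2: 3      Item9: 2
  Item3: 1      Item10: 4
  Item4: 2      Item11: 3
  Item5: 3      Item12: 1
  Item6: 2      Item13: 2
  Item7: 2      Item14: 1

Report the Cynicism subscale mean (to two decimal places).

Cynicism items: 7, 8, 9, 13.
Of these, item 8 is negatively keyed; reversed = (1+5) − raw = 6 − raw.
  item 7: 2
  item 8: 6 − 4 = 2
  item 9: 2
  item 13: 2
Sum = 2 + 2 + 2 + 2 = 8
Mean = 8 / 4 = 2.00

2.00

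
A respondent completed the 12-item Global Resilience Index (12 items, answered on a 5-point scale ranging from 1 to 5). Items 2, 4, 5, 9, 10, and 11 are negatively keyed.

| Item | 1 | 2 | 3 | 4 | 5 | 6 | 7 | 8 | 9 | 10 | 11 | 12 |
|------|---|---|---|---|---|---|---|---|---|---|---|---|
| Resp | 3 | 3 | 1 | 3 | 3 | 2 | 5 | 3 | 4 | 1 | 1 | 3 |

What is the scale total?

38

Reversing items 2, 4, 5, 9, 10, and 11 with 6 − raw:
Total = 3 + (6−3) + 1 + (6−3) + (6−3) + 2 + 5 + 3 + (6−4) + (6−1) + (6−1) + 3
      = 3 + 3 + 1 + 3 + 3 + 2 + 5 + 3 + 2 + 5 + 5 + 3 = 38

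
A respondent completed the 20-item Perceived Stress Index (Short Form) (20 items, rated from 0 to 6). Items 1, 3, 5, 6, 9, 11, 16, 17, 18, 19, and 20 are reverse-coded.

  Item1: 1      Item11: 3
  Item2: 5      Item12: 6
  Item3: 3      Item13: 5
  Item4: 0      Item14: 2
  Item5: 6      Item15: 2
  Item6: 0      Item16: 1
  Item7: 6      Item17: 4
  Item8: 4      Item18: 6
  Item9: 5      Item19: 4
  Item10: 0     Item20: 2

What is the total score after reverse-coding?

Apply reverse scoring (reverse-coded value = 6 − response):
  item 1: 6 − 1 = 5
  item 3: 6 − 3 = 3
  item 5: 6 − 6 = 0
  item 6: 6 − 0 = 6
  item 9: 6 − 5 = 1
  item 11: 6 − 3 = 3
  item 16: 6 − 1 = 5
  item 17: 6 − 4 = 2
  item 18: 6 − 6 = 0
  item 19: 6 − 4 = 2
  item 20: 6 − 2 = 4
Scored responses: 5, 5, 3, 0, 0, 6, 6, 4, 1, 0, 3, 6, 5, 2, 2, 5, 2, 0, 2, 4
Total = 5 + 5 + 3 + 0 + 0 + 6 + 6 + 4 + 1 + 0 + 3 + 6 + 5 + 2 + 2 + 5 + 2 + 0 + 2 + 4 = 61

61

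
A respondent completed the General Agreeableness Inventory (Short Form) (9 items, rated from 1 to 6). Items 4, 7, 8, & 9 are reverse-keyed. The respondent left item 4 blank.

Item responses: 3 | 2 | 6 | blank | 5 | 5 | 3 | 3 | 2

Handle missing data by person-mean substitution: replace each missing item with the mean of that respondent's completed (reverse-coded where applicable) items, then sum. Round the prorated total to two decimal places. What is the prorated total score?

Reverse-coded (on a 1–6 scale, reversed = 7 − raw):
  item 7: 7 − 3 = 4
  item 8: 7 − 3 = 4
  item 9: 7 − 2 = 5
Completed scored items (8 of 9): 3, 2, 6, 5, 5, 4, 4, 5; sum = 34.
Person mean = 34 / 8 ≈ 4.2500
Prorated total = (34 / 8) × 9 = 38.25 (to 2 dp)

38.25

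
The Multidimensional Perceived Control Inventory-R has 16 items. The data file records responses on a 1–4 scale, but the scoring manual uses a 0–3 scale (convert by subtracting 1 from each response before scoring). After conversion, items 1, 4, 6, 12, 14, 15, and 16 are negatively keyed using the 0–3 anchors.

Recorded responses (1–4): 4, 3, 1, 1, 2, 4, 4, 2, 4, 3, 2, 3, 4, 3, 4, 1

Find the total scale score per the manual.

Convert to 0–3: 3, 2, 0, 0, 1, 3, 3, 1, 3, 2, 1, 2, 3, 2, 3, 0
Reverse-coded (on a 0–3 scale, reversed = 3 − raw):
  item 1: 3 − 3 = 0
  item 4: 3 − 0 = 3
  item 6: 3 − 3 = 0
  item 12: 3 − 2 = 1
  item 14: 3 − 2 = 1
  item 15: 3 − 3 = 0
  item 16: 3 − 0 = 3
Scored: 0, 2, 0, 3, 1, 0, 3, 1, 3, 2, 1, 1, 3, 1, 0, 3
Total = 24

24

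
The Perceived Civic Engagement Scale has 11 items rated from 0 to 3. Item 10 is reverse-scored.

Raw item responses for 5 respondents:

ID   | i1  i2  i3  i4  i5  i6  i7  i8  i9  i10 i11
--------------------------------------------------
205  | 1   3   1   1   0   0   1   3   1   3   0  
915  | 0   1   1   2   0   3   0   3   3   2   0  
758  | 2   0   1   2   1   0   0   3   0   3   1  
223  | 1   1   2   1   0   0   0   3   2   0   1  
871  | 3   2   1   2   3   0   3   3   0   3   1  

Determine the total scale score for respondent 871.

Respondent 871 raw: 3, 2, 1, 2, 3, 0, 3, 3, 0, 3, 1.
Reverse-coded (on a 0–3 scale, reversed = 3 − raw):
  item 1: 3
  item 2: 2
  item 3: 1
  item 4: 2
  item 5: 3
  item 6: 0
  item 7: 3
  item 8: 3
  item 9: 0
  item 10: 3 − 3 = 0
  item 11: 1
Sum = 3 + 2 + 1 + 2 + 3 + 0 + 3 + 3 + 0 + 0 + 1 = 18

18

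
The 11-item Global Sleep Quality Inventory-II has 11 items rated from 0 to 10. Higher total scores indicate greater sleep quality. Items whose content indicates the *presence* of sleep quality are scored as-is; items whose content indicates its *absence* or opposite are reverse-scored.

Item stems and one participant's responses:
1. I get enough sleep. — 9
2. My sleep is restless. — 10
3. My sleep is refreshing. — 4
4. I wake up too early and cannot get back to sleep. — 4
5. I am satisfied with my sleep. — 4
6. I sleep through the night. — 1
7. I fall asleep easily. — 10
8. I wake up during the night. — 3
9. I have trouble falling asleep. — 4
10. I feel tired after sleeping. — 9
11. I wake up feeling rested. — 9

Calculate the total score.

57

Items 2, 4, 8, 9, 10 describe the absence/opposite of sleep quality → reverse-score.
reversed = (0+10) − raw = 10 − raw.
  item 1: 9
  item 2: 10 − 10 = 0
  item 3: 4
  item 4: 10 − 4 = 6
  item 5: 4
  item 6: 1
  item 7: 10
  item 8: 10 − 3 = 7
  item 9: 10 − 4 = 6
  item 10: 10 − 9 = 1
  item 11: 9
Total = 9 + 0 + 4 + 6 + 4 + 1 + 10 + 7 + 6 + 1 + 9 = 57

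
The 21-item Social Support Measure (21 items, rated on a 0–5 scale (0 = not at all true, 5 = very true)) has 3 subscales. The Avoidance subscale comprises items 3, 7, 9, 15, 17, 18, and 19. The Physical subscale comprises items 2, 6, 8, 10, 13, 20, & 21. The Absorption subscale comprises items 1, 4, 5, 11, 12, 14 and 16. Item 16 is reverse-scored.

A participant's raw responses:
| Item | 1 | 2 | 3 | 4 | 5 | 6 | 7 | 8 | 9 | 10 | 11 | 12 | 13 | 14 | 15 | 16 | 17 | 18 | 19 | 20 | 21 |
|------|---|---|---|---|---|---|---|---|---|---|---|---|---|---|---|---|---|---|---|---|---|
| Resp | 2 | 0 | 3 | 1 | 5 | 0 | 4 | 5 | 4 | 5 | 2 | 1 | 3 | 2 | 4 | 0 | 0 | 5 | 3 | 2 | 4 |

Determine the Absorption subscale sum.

18

Absorption items: 1, 4, 5, 11, 12, 14, 16.
Of these, item 16 is reverse-scored; reversed = (0+5) − raw = 5 − raw.
  item 1: 2
  item 4: 1
  item 5: 5
  item 11: 2
  item 12: 1
  item 14: 2
  item 16: 5 − 0 = 5
Sum = 2 + 1 + 5 + 2 + 1 + 2 + 5 = 18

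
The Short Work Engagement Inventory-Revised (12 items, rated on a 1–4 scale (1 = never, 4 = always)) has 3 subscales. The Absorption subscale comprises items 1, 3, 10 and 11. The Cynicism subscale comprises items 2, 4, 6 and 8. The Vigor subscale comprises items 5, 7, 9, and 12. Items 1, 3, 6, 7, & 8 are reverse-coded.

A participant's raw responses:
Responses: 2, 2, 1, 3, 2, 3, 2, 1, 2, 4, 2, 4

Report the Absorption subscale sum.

Absorption items: 1, 3, 10, 11.
Of these, items 1 and 3 are reverse-coded; reverse-coded value = 5 − response.
  item 1: 5 − 2 = 3
  item 3: 5 − 1 = 4
  item 10: 4
  item 11: 2
Sum = 3 + 4 + 4 + 2 = 13

13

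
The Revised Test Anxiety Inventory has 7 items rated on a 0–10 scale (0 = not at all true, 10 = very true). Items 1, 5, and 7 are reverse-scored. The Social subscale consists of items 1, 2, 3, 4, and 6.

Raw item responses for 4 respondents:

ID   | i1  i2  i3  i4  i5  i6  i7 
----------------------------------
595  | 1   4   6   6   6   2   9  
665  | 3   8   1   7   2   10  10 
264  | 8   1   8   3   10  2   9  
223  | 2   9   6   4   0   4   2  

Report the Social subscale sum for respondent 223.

31

Respondent 223 raw: 2, 9, 6, 4, 0, 4, 2.
Social items: 1, 2, 3, 4, 6.
Reverse-coded (on a 0–10 scale, reversed = 10 − raw):
  item 1: 10 − 2 = 8
  item 2: 9
  item 3: 6
  item 4: 4
  item 6: 4
Sum = 8 + 9 + 6 + 4 + 4 = 31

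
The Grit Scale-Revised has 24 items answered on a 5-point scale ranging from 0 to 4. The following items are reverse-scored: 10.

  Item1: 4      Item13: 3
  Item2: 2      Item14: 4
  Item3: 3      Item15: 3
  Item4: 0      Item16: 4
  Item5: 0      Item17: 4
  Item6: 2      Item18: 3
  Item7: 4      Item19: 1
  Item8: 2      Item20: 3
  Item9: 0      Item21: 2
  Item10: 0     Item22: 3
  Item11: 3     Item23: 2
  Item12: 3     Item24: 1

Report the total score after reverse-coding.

60

Reverse-coded items (on a 0–4 scale, reversed = 4 − raw):
  item 10: 4 − 0 = 4
Scored items: 4, 2, 3, 0, 0, 2, 4, 2, 0, 4, 3, 3, 3, 4, 3, 4, 4, 3, 1, 3, 2, 3, 2, 1
Total = 4 + 2 + 3 + 0 + 0 + 2 + 4 + 2 + 0 + 4 + 3 + 3 + 3 + 4 + 3 + 4 + 4 + 3 + 1 + 3 + 2 + 3 + 2 + 1 = 60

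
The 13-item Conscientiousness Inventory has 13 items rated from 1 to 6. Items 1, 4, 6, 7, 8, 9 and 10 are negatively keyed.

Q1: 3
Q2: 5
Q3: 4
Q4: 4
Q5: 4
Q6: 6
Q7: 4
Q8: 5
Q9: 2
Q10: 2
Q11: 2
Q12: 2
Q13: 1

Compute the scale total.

Raw sum = 44. Negatively keyed items: 1, 4, 6, 7, 8, 9, 10; their raw sum = 26.
Each reversal replaces raw with 7 − raw, changing the total by 7 − 2·raw per item.
Total = 44 + 7·7 − 2·26 = 44 + 49 − 52 = 41

41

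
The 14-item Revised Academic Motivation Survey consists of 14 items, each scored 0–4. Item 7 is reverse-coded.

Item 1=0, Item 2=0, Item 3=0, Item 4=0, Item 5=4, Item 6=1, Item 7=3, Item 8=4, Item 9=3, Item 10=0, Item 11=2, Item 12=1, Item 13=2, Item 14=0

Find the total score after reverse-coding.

18

Raw sum = 20. Reverse-coded items: 7; their raw sum = 3.
Each reversal replaces raw with 4 − raw, changing the total by 4 − 2·raw per item.
Total = 20 + 1·4 − 2·3 = 20 + 4 − 6 = 18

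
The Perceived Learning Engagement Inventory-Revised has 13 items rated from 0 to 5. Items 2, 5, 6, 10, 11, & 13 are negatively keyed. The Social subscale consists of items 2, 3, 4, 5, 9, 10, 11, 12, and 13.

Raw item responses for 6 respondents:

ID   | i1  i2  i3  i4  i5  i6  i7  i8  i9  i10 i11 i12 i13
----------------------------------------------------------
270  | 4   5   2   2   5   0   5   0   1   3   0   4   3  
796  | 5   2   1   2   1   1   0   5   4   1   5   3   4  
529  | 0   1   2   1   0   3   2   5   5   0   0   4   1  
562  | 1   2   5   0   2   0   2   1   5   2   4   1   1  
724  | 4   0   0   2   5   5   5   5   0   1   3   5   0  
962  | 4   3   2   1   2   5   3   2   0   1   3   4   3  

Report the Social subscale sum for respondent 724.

Respondent 724 raw: 4, 0, 0, 2, 5, 5, 5, 5, 0, 1, 3, 5, 0.
Social items: 2, 3, 4, 5, 9, 10, 11, 12, 13.
Reverse-coded (reverse-coded value = 5 − response):
  item 2: 5 − 0 = 5
  item 3: 0
  item 4: 2
  item 5: 5 − 5 = 0
  item 9: 0
  item 10: 5 − 1 = 4
  item 11: 5 − 3 = 2
  item 12: 5
  item 13: 5 − 0 = 5
Sum = 5 + 0 + 2 + 0 + 0 + 4 + 2 + 5 + 5 = 23

23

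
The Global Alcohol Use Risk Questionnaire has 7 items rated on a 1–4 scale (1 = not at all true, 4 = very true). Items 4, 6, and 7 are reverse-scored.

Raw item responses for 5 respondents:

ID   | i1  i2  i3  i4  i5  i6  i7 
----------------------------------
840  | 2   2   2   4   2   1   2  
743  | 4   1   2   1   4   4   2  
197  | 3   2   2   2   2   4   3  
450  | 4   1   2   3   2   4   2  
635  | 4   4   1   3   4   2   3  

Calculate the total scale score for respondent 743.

19

Respondent 743 raw: 4, 1, 2, 1, 4, 4, 2.
Reverse-coded (on a 1–4 scale, reversed = 5 − raw):
  item 1: 4
  item 2: 1
  item 3: 2
  item 4: 5 − 1 = 4
  item 5: 4
  item 6: 5 − 4 = 1
  item 7: 5 − 2 = 3
Sum = 4 + 1 + 2 + 4 + 4 + 1 + 3 = 19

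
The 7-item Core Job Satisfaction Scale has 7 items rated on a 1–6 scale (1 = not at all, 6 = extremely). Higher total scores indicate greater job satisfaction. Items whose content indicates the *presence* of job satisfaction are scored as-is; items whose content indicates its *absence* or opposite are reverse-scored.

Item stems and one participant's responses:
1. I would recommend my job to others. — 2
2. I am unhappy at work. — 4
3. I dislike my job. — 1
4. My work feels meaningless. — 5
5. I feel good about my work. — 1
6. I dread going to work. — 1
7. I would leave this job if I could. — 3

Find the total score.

24

Items 2, 3, 4, 6, 7 describe the absence/opposite of job satisfaction → reverse-score.
reverse-coded value = 7 − response.
  item 1: 2
  item 2: 7 − 4 = 3
  item 3: 7 − 1 = 6
  item 4: 7 − 5 = 2
  item 5: 1
  item 6: 7 − 1 = 6
  item 7: 7 − 3 = 4
Total = 2 + 3 + 6 + 2 + 1 + 6 + 4 = 24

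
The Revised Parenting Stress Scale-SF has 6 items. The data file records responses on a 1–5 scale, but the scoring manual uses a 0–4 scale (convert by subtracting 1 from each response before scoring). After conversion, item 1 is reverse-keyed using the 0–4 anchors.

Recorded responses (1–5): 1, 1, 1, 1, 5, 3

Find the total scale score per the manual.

Convert to 0–4: 0, 0, 0, 0, 4, 2
Reverse-coded (reversed = (0+4) − raw = 4 − raw):
  item 1: 4 − 0 = 4
Scored: 4, 0, 0, 0, 4, 2
Total = 10

10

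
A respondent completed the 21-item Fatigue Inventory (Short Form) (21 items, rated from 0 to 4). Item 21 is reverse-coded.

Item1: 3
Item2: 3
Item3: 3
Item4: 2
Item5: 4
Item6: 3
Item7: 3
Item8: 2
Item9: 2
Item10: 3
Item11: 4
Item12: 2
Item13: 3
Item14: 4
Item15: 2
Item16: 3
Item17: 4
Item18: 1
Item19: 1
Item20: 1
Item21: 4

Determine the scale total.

53

Reverse-coded items use 4 − raw:
  item 21: 4 − 4 = 0
Scored items: 3, 3, 3, 2, 4, 3, 3, 2, 2, 3, 4, 2, 3, 4, 2, 3, 4, 1, 1, 1, 0
Total = 3 + 3 + 3 + 2 + 4 + 3 + 3 + 2 + 2 + 3 + 4 + 2 + 3 + 4 + 2 + 3 + 4 + 1 + 1 + 1 + 0 = 53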